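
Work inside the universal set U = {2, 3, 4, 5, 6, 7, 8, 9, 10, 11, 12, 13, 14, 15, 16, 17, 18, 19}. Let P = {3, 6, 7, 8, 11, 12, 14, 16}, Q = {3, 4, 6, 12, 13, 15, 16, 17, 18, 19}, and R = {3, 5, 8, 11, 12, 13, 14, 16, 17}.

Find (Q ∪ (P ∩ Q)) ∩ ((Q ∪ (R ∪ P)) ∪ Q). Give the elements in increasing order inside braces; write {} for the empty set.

P ∩ Q = {3, 6, 12, 16}
Q ∪ (P ∩ Q) = {3, 4, 6, 12, 13, 15, 16, 17, 18, 19}
R ∪ P = {3, 5, 6, 7, 8, 11, 12, 13, 14, 16, 17}
Q ∪ (R ∪ P) = {3, 4, 5, 6, 7, 8, 11, 12, 13, 14, 15, 16, 17, 18, 19}
(Q ∪ (R ∪ P)) ∪ Q = {3, 4, 5, 6, 7, 8, 11, 12, 13, 14, 15, 16, 17, 18, 19}
(Q ∪ (P ∩ Q)) ∩ ((Q ∪ (R ∪ P)) ∪ Q) = {3, 4, 6, 12, 13, 15, 16, 17, 18, 19}

{3, 4, 6, 12, 13, 15, 16, 17, 18, 19}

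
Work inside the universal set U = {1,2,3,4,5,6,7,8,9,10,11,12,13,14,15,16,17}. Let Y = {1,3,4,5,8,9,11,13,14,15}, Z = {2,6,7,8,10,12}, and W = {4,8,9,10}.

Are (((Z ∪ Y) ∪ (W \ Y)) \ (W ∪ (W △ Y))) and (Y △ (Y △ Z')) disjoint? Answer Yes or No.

Z ∪ Y = {1,2,3,4,5,6,7,8,9,10,11,12,13,14,15}
W \ Y = {10}
(Z ∪ Y) ∪ (W \ Y) = {1,2,3,4,5,6,7,8,9,10,11,12,13,14,15}
W △ Y = {1,3,5,10,11,13,14,15}
W ∪ (W △ Y) = {1,3,4,5,8,9,10,11,13,14,15}
((Z ∪ Y) ∪ (W \ Y)) \ (W ∪ (W △ Y)) = {2,6,7,12}
Z' = {1,3,4,5,9,11,13,14,15,16,17}
Y △ Z' = {8,16,17}
Y △ (Y △ Z') = {1,3,4,5,9,11,13,14,15,16,17}
{2,6,7,12} and {1,3,4,5,9,11,13,14,15,16,17} share no elements.

Yes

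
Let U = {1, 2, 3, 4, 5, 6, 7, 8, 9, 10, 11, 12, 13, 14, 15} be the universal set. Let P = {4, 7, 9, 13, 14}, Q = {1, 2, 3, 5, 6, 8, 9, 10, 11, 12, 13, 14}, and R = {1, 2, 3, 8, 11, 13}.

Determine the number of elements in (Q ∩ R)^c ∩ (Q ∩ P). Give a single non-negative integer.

2

Q ∩ R = {1, 2, 3, 8, 11, 13}
(Q ∩ R)^c = {4, 5, 6, 7, 9, 10, 12, 14, 15}
Q ∩ P = {9, 13, 14}
(Q ∩ R)^c ∩ (Q ∩ P) = {9, 14}
|(Q ∩ R)^c ∩ (Q ∩ P)| = 2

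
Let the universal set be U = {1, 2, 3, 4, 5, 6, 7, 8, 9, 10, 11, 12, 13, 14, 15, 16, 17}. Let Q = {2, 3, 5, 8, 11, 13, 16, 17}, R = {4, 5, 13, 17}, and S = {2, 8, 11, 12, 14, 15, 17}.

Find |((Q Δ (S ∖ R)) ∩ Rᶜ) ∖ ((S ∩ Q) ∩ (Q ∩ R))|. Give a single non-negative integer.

5

S ∖ R = {2, 8, 11, 12, 14, 15}
Q Δ (S ∖ R) = {3, 5, 12, 13, 14, 15, 16, 17}
Rᶜ = {1, 2, 3, 6, 7, 8, 9, 10, 11, 12, 14, 15, 16}
(Q Δ (S ∖ R)) ∩ Rᶜ = {3, 12, 14, 15, 16}
S ∩ Q = {2, 8, 11, 17}
Q ∩ R = {5, 13, 17}
(S ∩ Q) ∩ (Q ∩ R) = {17}
((Q Δ (S ∖ R)) ∩ Rᶜ) ∖ ((S ∩ Q) ∩ (Q ∩ R)) = {3, 12, 14, 15, 16}
|((Q Δ (S ∖ R)) ∩ Rᶜ) ∖ ((S ∩ Q) ∩ (Q ∩ R))| = 5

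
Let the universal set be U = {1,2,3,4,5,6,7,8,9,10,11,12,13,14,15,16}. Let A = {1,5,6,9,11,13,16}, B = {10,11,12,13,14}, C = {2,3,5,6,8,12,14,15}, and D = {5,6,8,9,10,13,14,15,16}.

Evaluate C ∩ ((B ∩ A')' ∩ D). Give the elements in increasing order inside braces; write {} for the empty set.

{5,6,8,15}

A' = {2,3,4,7,8,10,12,14,15}
B ∩ A' = {10,12,14}
(B ∩ A')' = {1,2,3,4,5,6,7,8,9,11,13,15,16}
(B ∩ A')' ∩ D = {5,6,8,9,13,15,16}
C ∩ ((B ∩ A')' ∩ D) = {5,6,8,15}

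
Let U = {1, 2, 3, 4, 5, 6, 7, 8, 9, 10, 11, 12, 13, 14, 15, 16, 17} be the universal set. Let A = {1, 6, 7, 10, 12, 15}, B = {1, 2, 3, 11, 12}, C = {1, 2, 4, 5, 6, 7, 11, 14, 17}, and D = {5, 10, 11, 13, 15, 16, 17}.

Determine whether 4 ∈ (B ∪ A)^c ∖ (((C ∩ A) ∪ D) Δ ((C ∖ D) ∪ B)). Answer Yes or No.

4 ∉ B and 4 ∉ A, so 4 ∉ B ∪ A
4 ∈ (B ∪ A)^c since 4 ∉ (B ∪ A)
4 ∈ C and 4 ∉ A, so 4 ∉ C ∩ A
4 ∉ (C ∩ A) and 4 ∉ D, so 4 ∉ (C ∩ A) ∪ D
4 ∈ C and 4 ∉ D, so 4 ∈ C ∖ D
4 ∈ (C ∖ D) and 4 ∉ B, so 4 ∈ (C ∖ D) ∪ B
4 ∉ ((C ∩ A) ∪ D) and 4 ∈ ((C ∖ D) ∪ B), so 4 ∈ ((C ∩ A) ∪ D) Δ ((C ∖ D) ∪ B)
4 ∈ (B ∪ A)^c and 4 ∈ (((C ∩ A) ∪ D) Δ ((C ∖ D) ∪ B)), so 4 ∉ (B ∪ A)^c ∖ (((C ∩ A) ∪ D) Δ ((C ∖ D) ∪ B))

No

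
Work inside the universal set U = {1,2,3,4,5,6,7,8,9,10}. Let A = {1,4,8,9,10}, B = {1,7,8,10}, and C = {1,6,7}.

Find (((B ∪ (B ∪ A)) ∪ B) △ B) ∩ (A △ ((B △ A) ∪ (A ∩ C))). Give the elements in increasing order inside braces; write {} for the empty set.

{}

B ∪ A = {1,4,7,8,9,10}
B ∪ (B ∪ A) = {1,4,7,8,9,10}
(B ∪ (B ∪ A)) ∪ B = {1,4,7,8,9,10}
((B ∪ (B ∪ A)) ∪ B) △ B = {4,9}
B △ A = {4,7,9}
A ∩ C = {1}
(B △ A) ∪ (A ∩ C) = {1,4,7,9}
A △ ((B △ A) ∪ (A ∩ C)) = {7,8,10}
(((B ∪ (B ∪ A)) ∪ B) △ B) ∩ (A △ ((B △ A) ∪ (A ∩ C))) = {}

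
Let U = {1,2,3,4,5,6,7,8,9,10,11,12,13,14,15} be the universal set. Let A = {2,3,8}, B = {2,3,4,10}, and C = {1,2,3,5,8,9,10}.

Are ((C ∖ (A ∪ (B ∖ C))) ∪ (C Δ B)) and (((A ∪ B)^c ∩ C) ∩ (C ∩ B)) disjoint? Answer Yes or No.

B ∖ C = {4}
A ∪ (B ∖ C) = {2,3,4,8}
C ∖ (A ∪ (B ∖ C)) = {1,5,9,10}
C Δ B = {1,4,5,8,9}
(C ∖ (A ∪ (B ∖ C))) ∪ (C Δ B) = {1,4,5,8,9,10}
A ∪ B = {2,3,4,8,10}
(A ∪ B)^c = {1,5,6,7,9,11,12,13,14,15}
(A ∪ B)^c ∩ C = {1,5,9}
C ∩ B = {2,3,10}
((A ∪ B)^c ∩ C) ∩ (C ∩ B) = {}
{1,4,5,8,9,10} and {} share no elements.

Yes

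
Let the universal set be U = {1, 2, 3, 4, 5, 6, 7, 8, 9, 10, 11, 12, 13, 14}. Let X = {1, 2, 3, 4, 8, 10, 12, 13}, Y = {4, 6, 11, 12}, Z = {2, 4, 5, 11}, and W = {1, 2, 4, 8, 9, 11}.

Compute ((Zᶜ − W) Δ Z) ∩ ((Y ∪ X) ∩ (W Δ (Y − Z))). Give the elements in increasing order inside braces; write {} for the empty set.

Zᶜ = {1, 3, 6, 7, 8, 9, 10, 12, 13, 14}
Zᶜ − W = {3, 6, 7, 10, 12, 13, 14}
(Zᶜ − W) Δ Z = {2, 3, 4, 5, 6, 7, 10, 11, 12, 13, 14}
Y ∪ X = {1, 2, 3, 4, 6, 8, 10, 11, 12, 13}
Y − Z = {6, 12}
W Δ (Y − Z) = {1, 2, 4, 6, 8, 9, 11, 12}
(Y ∪ X) ∩ (W Δ (Y − Z)) = {1, 2, 4, 6, 8, 11, 12}
((Zᶜ − W) Δ Z) ∩ ((Y ∪ X) ∩ (W Δ (Y − Z))) = {2, 4, 6, 11, 12}

{2, 4, 6, 11, 12}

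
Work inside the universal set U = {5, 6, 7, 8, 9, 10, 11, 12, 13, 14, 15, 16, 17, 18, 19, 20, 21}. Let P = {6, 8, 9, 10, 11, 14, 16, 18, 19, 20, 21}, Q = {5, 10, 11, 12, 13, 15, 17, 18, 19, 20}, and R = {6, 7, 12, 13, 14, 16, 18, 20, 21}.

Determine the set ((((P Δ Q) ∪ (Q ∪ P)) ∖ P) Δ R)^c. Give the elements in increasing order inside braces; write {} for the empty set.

P Δ Q = {5, 6, 8, 9, 12, 13, 14, 15, 16, 17, 21}
Q ∪ P = {5, 6, 8, 9, 10, 11, 12, 13, 14, 15, 16, 17, 18, 19, 20, 21}
(P Δ Q) ∪ (Q ∪ P) = {5, 6, 8, 9, 10, 11, 12, 13, 14, 15, 16, 17, 18, 19, 20, 21}
((P Δ Q) ∪ (Q ∪ P)) ∖ P = {5, 12, 13, 15, 17}
(((P Δ Q) ∪ (Q ∪ P)) ∖ P) Δ R = {5, 6, 7, 14, 15, 16, 17, 18, 20, 21}
((((P Δ Q) ∪ (Q ∪ P)) ∖ P) Δ R)^c = {8, 9, 10, 11, 12, 13, 19}

{8, 9, 10, 11, 12, 13, 19}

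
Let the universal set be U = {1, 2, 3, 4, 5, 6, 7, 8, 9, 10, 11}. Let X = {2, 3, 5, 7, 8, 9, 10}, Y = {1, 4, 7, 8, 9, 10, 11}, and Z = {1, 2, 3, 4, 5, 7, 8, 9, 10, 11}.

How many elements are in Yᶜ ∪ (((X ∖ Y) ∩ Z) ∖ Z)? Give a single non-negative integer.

4

Yᶜ = {2, 3, 5, 6}
X ∖ Y = {2, 3, 5}
(X ∖ Y) ∩ Z = {2, 3, 5}
((X ∖ Y) ∩ Z) ∖ Z = {}
Yᶜ ∪ (((X ∖ Y) ∩ Z) ∖ Z) = {2, 3, 5, 6}
|Yᶜ ∪ (((X ∖ Y) ∩ Z) ∖ Z)| = 4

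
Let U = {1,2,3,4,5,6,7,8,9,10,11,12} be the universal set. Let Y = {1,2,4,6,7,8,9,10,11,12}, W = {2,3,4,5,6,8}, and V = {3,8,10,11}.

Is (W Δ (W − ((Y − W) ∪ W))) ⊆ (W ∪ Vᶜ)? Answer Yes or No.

Y − W = {1,7,9,10,11,12}
(Y − W) ∪ W = {1,2,3,4,5,6,7,8,9,10,11,12}
W − ((Y − W) ∪ W) = {}
W Δ (W − ((Y − W) ∪ W)) = {2,3,4,5,6,8}
Vᶜ = {1,2,4,5,6,7,9,12}
W ∪ Vᶜ = {1,2,3,4,5,6,7,8,9,12}
Every element of {2,3,4,5,6,8} is in {1,2,3,4,5,6,7,8,9,12}, so W Δ (W − ((Y − W) ∪ W)) ⊆ W ∪ Vᶜ.

Yes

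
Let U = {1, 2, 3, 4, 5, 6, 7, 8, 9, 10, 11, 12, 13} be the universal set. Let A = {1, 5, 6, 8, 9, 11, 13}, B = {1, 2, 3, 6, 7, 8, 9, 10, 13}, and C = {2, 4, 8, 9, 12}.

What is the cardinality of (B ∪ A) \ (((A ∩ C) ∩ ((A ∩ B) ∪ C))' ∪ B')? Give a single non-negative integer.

2

B ∪ A = {1, 2, 3, 5, 6, 7, 8, 9, 10, 11, 13}
A ∩ C = {8, 9}
A ∩ B = {1, 6, 8, 9, 13}
(A ∩ B) ∪ C = {1, 2, 4, 6, 8, 9, 12, 13}
(A ∩ C) ∩ ((A ∩ B) ∪ C) = {8, 9}
((A ∩ C) ∩ ((A ∩ B) ∪ C))' = {1, 2, 3, 4, 5, 6, 7, 10, 11, 12, 13}
B' = {4, 5, 11, 12}
((A ∩ C) ∩ ((A ∩ B) ∪ C))' ∪ B' = {1, 2, 3, 4, 5, 6, 7, 10, 11, 12, 13}
(B ∪ A) \ (((A ∩ C) ∩ ((A ∩ B) ∪ C))' ∪ B') = {8, 9}
|(B ∪ A) \ (((A ∩ C) ∩ ((A ∩ B) ∪ C))' ∪ B')| = 2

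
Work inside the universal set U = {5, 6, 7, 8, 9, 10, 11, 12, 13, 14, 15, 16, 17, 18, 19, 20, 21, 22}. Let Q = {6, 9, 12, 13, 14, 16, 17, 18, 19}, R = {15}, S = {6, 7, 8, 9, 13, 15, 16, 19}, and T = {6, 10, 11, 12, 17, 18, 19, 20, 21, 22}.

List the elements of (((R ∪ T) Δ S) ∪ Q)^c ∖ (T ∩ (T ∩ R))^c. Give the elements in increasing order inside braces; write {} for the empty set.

{}

R ∪ T = {6, 10, 11, 12, 15, 17, 18, 19, 20, 21, 22}
(R ∪ T) Δ S = {7, 8, 9, 10, 11, 12, 13, 16, 17, 18, 20, 21, 22}
((R ∪ T) Δ S) ∪ Q = {6, 7, 8, 9, 10, 11, 12, 13, 14, 16, 17, 18, 19, 20, 21, 22}
(((R ∪ T) Δ S) ∪ Q)^c = {5, 15}
T ∩ R = {}
T ∩ (T ∩ R) = {}
(T ∩ (T ∩ R))^c = {5, 6, 7, 8, 9, 10, 11, 12, 13, 14, 15, 16, 17, 18, 19, 20, 21, 22}
(((R ∪ T) Δ S) ∪ Q)^c ∖ (T ∩ (T ∩ R))^c = {}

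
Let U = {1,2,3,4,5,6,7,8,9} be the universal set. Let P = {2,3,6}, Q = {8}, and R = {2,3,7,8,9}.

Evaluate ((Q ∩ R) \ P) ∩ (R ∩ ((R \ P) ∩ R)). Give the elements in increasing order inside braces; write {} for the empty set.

Q ∩ R = {8}
(Q ∩ R) \ P = {8}
R \ P = {7,8,9}
(R \ P) ∩ R = {7,8,9}
R ∩ ((R \ P) ∩ R) = {7,8,9}
((Q ∩ R) \ P) ∩ (R ∩ ((R \ P) ∩ R)) = {8}

{8}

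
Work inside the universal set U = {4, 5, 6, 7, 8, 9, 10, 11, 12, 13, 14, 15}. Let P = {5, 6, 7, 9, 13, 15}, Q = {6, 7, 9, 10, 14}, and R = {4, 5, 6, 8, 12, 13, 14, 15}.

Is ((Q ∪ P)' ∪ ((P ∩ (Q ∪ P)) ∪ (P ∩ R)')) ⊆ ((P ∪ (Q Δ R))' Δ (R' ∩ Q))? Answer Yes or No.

Q ∪ P = {5, 6, 7, 9, 10, 13, 14, 15}
(Q ∪ P)' = {4, 8, 11, 12}
P ∩ (Q ∪ P) = {5, 6, 7, 9, 13, 15}
P ∩ R = {5, 6, 13, 15}
(P ∩ R)' = {4, 7, 8, 9, 10, 11, 12, 14}
(P ∩ (Q ∪ P)) ∪ (P ∩ R)' = {4, 5, 6, 7, 8, 9, 10, 11, 12, 13, 14, 15}
(Q ∪ P)' ∪ ((P ∩ (Q ∪ P)) ∪ (P ∩ R)') = {4, 5, 6, 7, 8, 9, 10, 11, 12, 13, 14, 15}
Q Δ R = {4, 5, 7, 8, 9, 10, 12, 13, 15}
P ∪ (Q Δ R) = {4, 5, 6, 7, 8, 9, 10, 12, 13, 15}
(P ∪ (Q Δ R))' = {11, 14}
R' = {7, 9, 10, 11}
R' ∩ Q = {7, 9, 10}
(P ∪ (Q Δ R))' Δ (R' ∩ Q) = {7, 9, 10, 11, 14}
4 ∈ (Q ∪ P)' ∪ ((P ∩ (Q ∪ P)) ∪ (P ∩ R)') but 4 ∉ (P ∪ (Q Δ R))' Δ (R' ∩ Q), so the inclusion fails.

No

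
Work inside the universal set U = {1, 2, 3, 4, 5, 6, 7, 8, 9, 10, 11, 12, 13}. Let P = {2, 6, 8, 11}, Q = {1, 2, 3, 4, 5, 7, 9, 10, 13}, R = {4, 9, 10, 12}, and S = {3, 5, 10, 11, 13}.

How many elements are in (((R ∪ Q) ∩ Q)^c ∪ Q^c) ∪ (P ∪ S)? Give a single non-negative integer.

9

R ∪ Q = {1, 2, 3, 4, 5, 7, 9, 10, 12, 13}
(R ∪ Q) ∩ Q = {1, 2, 3, 4, 5, 7, 9, 10, 13}
((R ∪ Q) ∩ Q)^c = {6, 8, 11, 12}
Q^c = {6, 8, 11, 12}
((R ∪ Q) ∩ Q)^c ∪ Q^c = {6, 8, 11, 12}
P ∪ S = {2, 3, 5, 6, 8, 10, 11, 13}
(((R ∪ Q) ∩ Q)^c ∪ Q^c) ∪ (P ∪ S) = {2, 3, 5, 6, 8, 10, 11, 12, 13}
|(((R ∪ Q) ∩ Q)^c ∪ Q^c) ∪ (P ∪ S)| = 9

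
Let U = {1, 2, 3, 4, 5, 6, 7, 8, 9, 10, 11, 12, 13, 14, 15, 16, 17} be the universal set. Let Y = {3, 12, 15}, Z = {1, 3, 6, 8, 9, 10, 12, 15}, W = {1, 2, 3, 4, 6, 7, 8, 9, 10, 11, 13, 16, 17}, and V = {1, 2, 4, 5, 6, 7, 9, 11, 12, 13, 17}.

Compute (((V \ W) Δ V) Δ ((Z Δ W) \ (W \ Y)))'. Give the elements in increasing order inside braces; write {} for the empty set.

V \ W = {5, 12}
(V \ W) Δ V = {1, 2, 4, 6, 7, 9, 11, 13, 17}
Z Δ W = {2, 4, 7, 11, 12, 13, 15, 16, 17}
W \ Y = {1, 2, 4, 6, 7, 8, 9, 10, 11, 13, 16, 17}
(Z Δ W) \ (W \ Y) = {12, 15}
((V \ W) Δ V) Δ ((Z Δ W) \ (W \ Y)) = {1, 2, 4, 6, 7, 9, 11, 12, 13, 15, 17}
(((V \ W) Δ V) Δ ((Z Δ W) \ (W \ Y)))' = {3, 5, 8, 10, 14, 16}

{3, 5, 8, 10, 14, 16}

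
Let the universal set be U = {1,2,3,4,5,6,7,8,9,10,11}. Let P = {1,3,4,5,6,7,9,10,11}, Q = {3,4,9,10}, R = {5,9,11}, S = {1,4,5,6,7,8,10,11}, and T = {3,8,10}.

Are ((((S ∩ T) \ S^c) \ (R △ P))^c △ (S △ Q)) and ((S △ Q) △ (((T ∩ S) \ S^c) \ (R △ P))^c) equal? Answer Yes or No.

S ∩ T = {8,10}
S^c = {2,3,9}
(S ∩ T) \ S^c = {8,10}
R △ P = {1,3,4,6,7,10}
((S ∩ T) \ S^c) \ (R △ P) = {8}
(((S ∩ T) \ S^c) \ (R △ P))^c = {1,2,3,4,5,6,7,9,10,11}
S △ Q = {1,3,5,6,7,8,9,11}
(((S ∩ T) \ S^c) \ (R △ P))^c △ (S △ Q) = {2,4,8,10}
T ∩ S = {8,10}
(T ∩ S) \ S^c = {8,10}
((T ∩ S) \ S^c) \ (R △ P) = {8}
(((T ∩ S) \ S^c) \ (R △ P))^c = {1,2,3,4,5,6,7,9,10,11}
(S △ Q) △ (((T ∩ S) \ S^c) \ (R △ P))^c = {2,4,8,10}
Both equal {2,4,8,10}, so (((S ∩ T) \ S^c) \ (R △ P))^c △ (S △ Q) = (S △ Q) △ (((T ∩ S) \ S^c) \ (R △ P))^c.

Yes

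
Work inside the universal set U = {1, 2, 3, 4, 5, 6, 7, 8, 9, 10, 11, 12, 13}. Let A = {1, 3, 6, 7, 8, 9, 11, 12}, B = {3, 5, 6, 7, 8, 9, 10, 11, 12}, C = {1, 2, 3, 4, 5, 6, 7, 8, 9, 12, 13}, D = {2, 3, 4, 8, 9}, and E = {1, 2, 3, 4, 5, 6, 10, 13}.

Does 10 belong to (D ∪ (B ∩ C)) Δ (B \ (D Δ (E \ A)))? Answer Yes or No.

10 ∈ B and 10 ∉ C, so 10 ∉ B ∩ C
10 ∉ D and 10 ∉ (B ∩ C), so 10 ∉ D ∪ (B ∩ C)
10 ∈ E and 10 ∉ A, so 10 ∈ E \ A
10 ∉ D and 10 ∈ (E \ A), so 10 ∈ D Δ (E \ A)
10 ∈ B and 10 ∈ (D Δ (E \ A)), so 10 ∉ B \ (D Δ (E \ A))
10 ∉ (D ∪ (B ∩ C)) and 10 ∉ (B \ (D Δ (E \ A))), so 10 ∉ (D ∪ (B ∩ C)) Δ (B \ (D Δ (E \ A)))

No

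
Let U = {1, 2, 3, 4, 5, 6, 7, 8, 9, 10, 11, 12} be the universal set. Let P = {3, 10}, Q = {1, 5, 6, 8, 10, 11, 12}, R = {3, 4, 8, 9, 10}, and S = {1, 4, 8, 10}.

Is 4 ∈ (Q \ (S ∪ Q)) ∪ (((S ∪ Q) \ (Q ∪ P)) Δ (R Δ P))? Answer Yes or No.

No

4 ∈ S and 4 ∉ Q, so 4 ∈ S ∪ Q
4 ∉ Q and 4 ∈ (S ∪ Q), so 4 ∉ Q \ (S ∪ Q)
4 ∈ S and 4 ∉ Q, so 4 ∈ S ∪ Q
4 ∉ Q and 4 ∉ P, so 4 ∉ Q ∪ P
4 ∈ (S ∪ Q) and 4 ∉ (Q ∪ P), so 4 ∈ (S ∪ Q) \ (Q ∪ P)
4 ∈ R and 4 ∉ P, so 4 ∈ R Δ P
4 ∈ ((S ∪ Q) \ (Q ∪ P)) and 4 ∈ (R Δ P), so 4 ∉ ((S ∪ Q) \ (Q ∪ P)) Δ (R Δ P)
4 ∉ (Q \ (S ∪ Q)) and 4 ∉ (((S ∪ Q) \ (Q ∪ P)) Δ (R Δ P)), so 4 ∉ (Q \ (S ∪ Q)) ∪ (((S ∪ Q) \ (Q ∪ P)) Δ (R Δ P))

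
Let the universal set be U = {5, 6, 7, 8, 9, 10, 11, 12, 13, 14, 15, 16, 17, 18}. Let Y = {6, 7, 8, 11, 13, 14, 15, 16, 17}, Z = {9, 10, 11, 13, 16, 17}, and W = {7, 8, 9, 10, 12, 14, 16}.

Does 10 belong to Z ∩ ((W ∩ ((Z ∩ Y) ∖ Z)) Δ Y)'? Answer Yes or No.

10 ∈ Z and 10 ∉ Y, so 10 ∉ Z ∩ Y
10 ∉ (Z ∩ Y) and 10 ∈ Z, so 10 ∉ (Z ∩ Y) ∖ Z
10 ∈ W and 10 ∉ ((Z ∩ Y) ∖ Z), so 10 ∉ W ∩ ((Z ∩ Y) ∖ Z)
10 ∉ (W ∩ ((Z ∩ Y) ∖ Z)) and 10 ∉ Y, so 10 ∉ (W ∩ ((Z ∩ Y) ∖ Z)) Δ Y
10 ∈ ((W ∩ ((Z ∩ Y) ∖ Z)) Δ Y)' since 10 ∉ ((W ∩ ((Z ∩ Y) ∖ Z)) Δ Y)
10 ∈ Z and 10 ∈ ((W ∩ ((Z ∩ Y) ∖ Z)) Δ Y)', so 10 ∈ Z ∩ ((W ∩ ((Z ∩ Y) ∖ Z)) Δ Y)'

Yes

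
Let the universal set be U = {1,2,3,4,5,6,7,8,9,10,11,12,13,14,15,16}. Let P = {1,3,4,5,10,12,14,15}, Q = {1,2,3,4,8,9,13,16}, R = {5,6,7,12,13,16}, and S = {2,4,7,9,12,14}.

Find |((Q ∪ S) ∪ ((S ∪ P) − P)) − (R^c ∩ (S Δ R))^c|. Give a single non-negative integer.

Q ∪ S = {1,2,3,4,7,8,9,12,13,14,16}
S ∪ P = {1,2,3,4,5,7,9,10,12,14,15}
(S ∪ P) − P = {2,7,9}
(Q ∪ S) ∪ ((S ∪ P) − P) = {1,2,3,4,7,8,9,12,13,14,16}
R^c = {1,2,3,4,8,9,10,11,14,15}
S Δ R = {2,4,5,6,9,13,14,16}
R^c ∩ (S Δ R) = {2,4,9,14}
(R^c ∩ (S Δ R))^c = {1,3,5,6,7,8,10,11,12,13,15,16}
((Q ∪ S) ∪ ((S ∪ P) − P)) − (R^c ∩ (S Δ R))^c = {2,4,9,14}
|((Q ∪ S) ∪ ((S ∪ P) − P)) − (R^c ∩ (S Δ R))^c| = 4

4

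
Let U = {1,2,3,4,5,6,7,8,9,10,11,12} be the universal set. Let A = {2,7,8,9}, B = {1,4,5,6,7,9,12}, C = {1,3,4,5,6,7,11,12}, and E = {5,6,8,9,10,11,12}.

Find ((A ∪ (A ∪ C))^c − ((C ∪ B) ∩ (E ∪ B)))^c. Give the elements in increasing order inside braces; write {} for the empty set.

A ∪ C = {1,2,3,4,5,6,7,8,9,11,12}
A ∪ (A ∪ C) = {1,2,3,4,5,6,7,8,9,11,12}
(A ∪ (A ∪ C))^c = {10}
C ∪ B = {1,3,4,5,6,7,9,11,12}
E ∪ B = {1,4,5,6,7,8,9,10,11,12}
(C ∪ B) ∩ (E ∪ B) = {1,4,5,6,7,9,11,12}
(A ∪ (A ∪ C))^c − ((C ∪ B) ∩ (E ∪ B)) = {10}
((A ∪ (A ∪ C))^c − ((C ∪ B) ∩ (E ∪ B)))^c = {1,2,3,4,5,6,7,8,9,11,12}

{1,2,3,4,5,6,7,8,9,11,12}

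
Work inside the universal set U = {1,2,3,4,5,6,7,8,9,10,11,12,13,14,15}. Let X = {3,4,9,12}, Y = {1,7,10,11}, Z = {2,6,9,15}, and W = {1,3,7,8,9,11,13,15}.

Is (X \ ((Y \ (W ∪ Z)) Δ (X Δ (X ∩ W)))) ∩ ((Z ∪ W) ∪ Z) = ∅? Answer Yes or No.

W ∪ Z = {1,2,3,6,7,8,9,11,13,15}
Y \ (W ∪ Z) = {10}
X ∩ W = {3,9}
X Δ (X ∩ W) = {4,12}
(Y \ (W ∪ Z)) Δ (X Δ (X ∩ W)) = {4,10,12}
X \ ((Y \ (W ∪ Z)) Δ (X Δ (X ∩ W))) = {3,9}
Z ∪ W = {1,2,3,6,7,8,9,11,13,15}
(Z ∪ W) ∪ Z = {1,2,3,6,7,8,9,11,13,15}
3 lies in both, so they are not disjoint.

No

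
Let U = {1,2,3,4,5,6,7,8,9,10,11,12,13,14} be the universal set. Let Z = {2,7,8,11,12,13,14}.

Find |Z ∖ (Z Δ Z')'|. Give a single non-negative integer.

Z' = {1,3,4,5,6,9,10}
Z Δ Z' = {1,2,3,4,5,6,7,8,9,10,11,12,13,14}
(Z Δ Z')' = {}
Z ∖ (Z Δ Z')' = {2,7,8,11,12,13,14}
|Z ∖ (Z Δ Z')'| = 7

7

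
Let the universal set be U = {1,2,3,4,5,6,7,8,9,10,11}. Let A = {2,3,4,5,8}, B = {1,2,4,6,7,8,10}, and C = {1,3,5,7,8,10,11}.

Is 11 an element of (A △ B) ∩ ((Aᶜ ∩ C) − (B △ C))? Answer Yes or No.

No

11 ∉ A and 11 ∉ B, so 11 ∉ A △ B
11 ∉ A, so 11 ∈ Aᶜ
11 ∈ Aᶜ and 11 ∈ C, so 11 ∈ Aᶜ ∩ C
11 ∉ B and 11 ∈ C, so 11 ∈ B △ C
11 ∈ (Aᶜ ∩ C) and 11 ∈ (B △ C), so 11 ∉ (Aᶜ ∩ C) − (B △ C)
11 ∉ (A △ B) and 11 ∉ ((Aᶜ ∩ C) − (B △ C)), so 11 ∉ (A △ B) ∩ ((Aᶜ ∩ C) − (B △ C))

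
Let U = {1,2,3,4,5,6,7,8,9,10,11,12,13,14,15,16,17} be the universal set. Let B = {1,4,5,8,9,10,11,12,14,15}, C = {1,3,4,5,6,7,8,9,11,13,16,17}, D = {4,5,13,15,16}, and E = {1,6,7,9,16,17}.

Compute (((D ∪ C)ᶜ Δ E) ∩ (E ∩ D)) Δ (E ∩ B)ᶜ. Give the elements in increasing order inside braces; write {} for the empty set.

{2,3,4,5,6,7,8,10,11,12,13,14,15,17}

D ∪ C = {1,3,4,5,6,7,8,9,11,13,15,16,17}
(D ∪ C)ᶜ = {2,10,12,14}
(D ∪ C)ᶜ Δ E = {1,2,6,7,9,10,12,14,16,17}
E ∩ D = {16}
((D ∪ C)ᶜ Δ E) ∩ (E ∩ D) = {16}
E ∩ B = {1,9}
(E ∩ B)ᶜ = {2,3,4,5,6,7,8,10,11,12,13,14,15,16,17}
(((D ∪ C)ᶜ Δ E) ∩ (E ∩ D)) Δ (E ∩ B)ᶜ = {2,3,4,5,6,7,8,10,11,12,13,14,15,17}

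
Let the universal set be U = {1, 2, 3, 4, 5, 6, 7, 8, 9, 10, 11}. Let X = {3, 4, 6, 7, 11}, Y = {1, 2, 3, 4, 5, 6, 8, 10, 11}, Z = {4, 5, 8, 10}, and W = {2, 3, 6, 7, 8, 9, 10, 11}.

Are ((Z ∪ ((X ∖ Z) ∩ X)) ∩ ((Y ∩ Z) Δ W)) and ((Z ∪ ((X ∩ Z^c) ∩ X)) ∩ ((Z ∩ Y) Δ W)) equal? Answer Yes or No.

X ∖ Z = {3, 6, 7, 11}
(X ∖ Z) ∩ X = {3, 6, 7, 11}
Z ∪ ((X ∖ Z) ∩ X) = {3, 4, 5, 6, 7, 8, 10, 11}
Y ∩ Z = {4, 5, 8, 10}
(Y ∩ Z) Δ W = {2, 3, 4, 5, 6, 7, 9, 11}
(Z ∪ ((X ∖ Z) ∩ X)) ∩ ((Y ∩ Z) Δ W) = {3, 4, 5, 6, 7, 11}
Z^c = {1, 2, 3, 6, 7, 9, 11}
X ∩ Z^c = {3, 6, 7, 11}
(X ∩ Z^c) ∩ X = {3, 6, 7, 11}
Z ∪ ((X ∩ Z^c) ∩ X) = {3, 4, 5, 6, 7, 8, 10, 11}
Z ∩ Y = {4, 5, 8, 10}
(Z ∩ Y) Δ W = {2, 3, 4, 5, 6, 7, 9, 11}
(Z ∪ ((X ∩ Z^c) ∩ X)) ∩ ((Z ∩ Y) Δ W) = {3, 4, 5, 6, 7, 11}
Both equal {3, 4, 5, 6, 7, 11}, so (Z ∪ ((X ∖ Z) ∩ X)) ∩ ((Y ∩ Z) Δ W) = (Z ∪ ((X ∩ Z^c) ∩ X)) ∩ ((Z ∩ Y) Δ W).

Yes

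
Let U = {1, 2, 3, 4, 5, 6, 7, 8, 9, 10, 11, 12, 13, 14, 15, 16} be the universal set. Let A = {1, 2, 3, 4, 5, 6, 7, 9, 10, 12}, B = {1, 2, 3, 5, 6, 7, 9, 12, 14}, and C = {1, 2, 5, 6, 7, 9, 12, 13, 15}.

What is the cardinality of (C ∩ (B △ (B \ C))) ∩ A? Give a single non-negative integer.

B \ C = {3, 14}
B △ (B \ C) = {1, 2, 5, 6, 7, 9, 12}
C ∩ (B △ (B \ C)) = {1, 2, 5, 6, 7, 9, 12}
(C ∩ (B △ (B \ C))) ∩ A = {1, 2, 5, 6, 7, 9, 12}
|(C ∩ (B △ (B \ C))) ∩ A| = 7

7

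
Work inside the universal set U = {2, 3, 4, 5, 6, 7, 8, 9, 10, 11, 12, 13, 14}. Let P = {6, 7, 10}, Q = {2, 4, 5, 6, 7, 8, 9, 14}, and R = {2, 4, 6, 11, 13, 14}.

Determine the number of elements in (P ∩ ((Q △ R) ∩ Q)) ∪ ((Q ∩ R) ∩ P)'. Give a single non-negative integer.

12

Q △ R = {5, 7, 8, 9, 11, 13}
(Q △ R) ∩ Q = {5, 7, 8, 9}
P ∩ ((Q △ R) ∩ Q) = {7}
Q ∩ R = {2, 4, 6, 14}
(Q ∩ R) ∩ P = {6}
((Q ∩ R) ∩ P)' = {2, 3, 4, 5, 7, 8, 9, 10, 11, 12, 13, 14}
(P ∩ ((Q △ R) ∩ Q)) ∪ ((Q ∩ R) ∩ P)' = {2, 3, 4, 5, 7, 8, 9, 10, 11, 12, 13, 14}
|(P ∩ ((Q △ R) ∩ Q)) ∪ ((Q ∩ R) ∩ P)'| = 12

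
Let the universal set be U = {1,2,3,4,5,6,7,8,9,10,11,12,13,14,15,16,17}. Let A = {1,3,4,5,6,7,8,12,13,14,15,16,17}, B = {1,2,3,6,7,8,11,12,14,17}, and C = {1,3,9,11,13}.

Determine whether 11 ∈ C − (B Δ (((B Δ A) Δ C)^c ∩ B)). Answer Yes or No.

11 ∈ B and 11 ∉ A, so 11 ∈ B Δ A
11 ∈ (B Δ A) and 11 ∈ C, so 11 ∉ (B Δ A) Δ C
11 ∈ ((B Δ A) Δ C)^c since 11 ∉ ((B Δ A) Δ C)
11 ∈ ((B Δ A) Δ C)^c and 11 ∈ B, so 11 ∈ ((B Δ A) Δ C)^c ∩ B
11 ∈ B and 11 ∈ (((B Δ A) Δ C)^c ∩ B), so 11 ∉ B Δ (((B Δ A) Δ C)^c ∩ B)
11 ∈ C and 11 ∉ (B Δ (((B Δ A) Δ C)^c ∩ B)), so 11 ∈ C − (B Δ (((B Δ A) Δ C)^c ∩ B))

Yes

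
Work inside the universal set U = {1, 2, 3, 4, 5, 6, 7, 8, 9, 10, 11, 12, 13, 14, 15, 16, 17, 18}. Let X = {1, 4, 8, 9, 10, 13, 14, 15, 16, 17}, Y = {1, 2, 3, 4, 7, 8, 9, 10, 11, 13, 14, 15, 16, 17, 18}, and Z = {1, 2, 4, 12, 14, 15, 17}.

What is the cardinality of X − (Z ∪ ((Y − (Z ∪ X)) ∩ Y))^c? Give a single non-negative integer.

5

Z ∪ X = {1, 2, 4, 8, 9, 10, 12, 13, 14, 15, 16, 17}
Y − (Z ∪ X) = {3, 7, 11, 18}
(Y − (Z ∪ X)) ∩ Y = {3, 7, 11, 18}
Z ∪ ((Y − (Z ∪ X)) ∩ Y) = {1, 2, 3, 4, 7, 11, 12, 14, 15, 17, 18}
(Z ∪ ((Y − (Z ∪ X)) ∩ Y))^c = {5, 6, 8, 9, 10, 13, 16}
X − (Z ∪ ((Y − (Z ∪ X)) ∩ Y))^c = {1, 4, 14, 15, 17}
|X − (Z ∪ ((Y − (Z ∪ X)) ∩ Y))^c| = 5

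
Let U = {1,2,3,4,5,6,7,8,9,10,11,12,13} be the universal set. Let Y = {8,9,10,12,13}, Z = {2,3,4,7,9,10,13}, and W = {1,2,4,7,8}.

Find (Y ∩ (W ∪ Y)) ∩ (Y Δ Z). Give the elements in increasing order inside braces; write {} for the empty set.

W ∪ Y = {1,2,4,7,8,9,10,12,13}
Y ∩ (W ∪ Y) = {8,9,10,12,13}
Y Δ Z = {2,3,4,7,8,12}
(Y ∩ (W ∪ Y)) ∩ (Y Δ Z) = {8,12}

{8,12}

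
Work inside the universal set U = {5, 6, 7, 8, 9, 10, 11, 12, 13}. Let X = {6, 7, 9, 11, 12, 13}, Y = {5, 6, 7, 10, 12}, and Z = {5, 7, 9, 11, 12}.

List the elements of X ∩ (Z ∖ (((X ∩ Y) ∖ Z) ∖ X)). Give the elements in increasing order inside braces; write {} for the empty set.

X ∩ Y = {6, 7, 12}
(X ∩ Y) ∖ Z = {6}
((X ∩ Y) ∖ Z) ∖ X = {}
Z ∖ (((X ∩ Y) ∖ Z) ∖ X) = {5, 7, 9, 11, 12}
X ∩ (Z ∖ (((X ∩ Y) ∖ Z) ∖ X)) = {7, 9, 11, 12}

{7, 9, 11, 12}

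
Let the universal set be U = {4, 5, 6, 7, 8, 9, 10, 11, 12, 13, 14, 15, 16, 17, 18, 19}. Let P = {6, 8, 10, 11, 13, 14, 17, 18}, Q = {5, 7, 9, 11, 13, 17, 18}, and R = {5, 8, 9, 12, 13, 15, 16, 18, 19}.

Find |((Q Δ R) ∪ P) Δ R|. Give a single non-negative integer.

Q Δ R = {7, 8, 11, 12, 15, 16, 17, 19}
(Q Δ R) ∪ P = {6, 7, 8, 10, 11, 12, 13, 14, 15, 16, 17, 18, 19}
((Q Δ R) ∪ P) Δ R = {5, 6, 7, 9, 10, 11, 14, 17}
|((Q Δ R) ∪ P) Δ R| = 8

8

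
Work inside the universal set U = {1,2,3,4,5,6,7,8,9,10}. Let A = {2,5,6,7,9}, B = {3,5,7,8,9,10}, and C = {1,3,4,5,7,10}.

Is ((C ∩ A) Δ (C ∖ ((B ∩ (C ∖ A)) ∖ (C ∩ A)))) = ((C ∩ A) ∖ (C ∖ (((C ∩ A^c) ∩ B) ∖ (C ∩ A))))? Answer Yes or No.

No

C ∩ A = {5,7}
C ∖ A = {1,3,4,10}
B ∩ (C ∖ A) = {3,10}
(B ∩ (C ∖ A)) ∖ (C ∩ A) = {3,10}
C ∖ ((B ∩ (C ∖ A)) ∖ (C ∩ A)) = {1,4,5,7}
(C ∩ A) Δ (C ∖ ((B ∩ (C ∖ A)) ∖ (C ∩ A))) = {1,4}
A^c = {1,3,4,8,10}
C ∩ A^c = {1,3,4,10}
(C ∩ A^c) ∩ B = {3,10}
((C ∩ A^c) ∩ B) ∖ (C ∩ A) = {3,10}
C ∖ (((C ∩ A^c) ∩ B) ∖ (C ∩ A)) = {1,4,5,7}
(C ∩ A) ∖ (C ∖ (((C ∩ A^c) ∩ B) ∖ (C ∩ A))) = {}
1 ∈ (C ∩ A) Δ (C ∖ ((B ∩ (C ∖ A)) ∖ (C ∩ A))) but 1 ∉ (C ∩ A) ∖ (C ∖ (((C ∩ A^c) ∩ B) ∖ (C ∩ A))), so they differ.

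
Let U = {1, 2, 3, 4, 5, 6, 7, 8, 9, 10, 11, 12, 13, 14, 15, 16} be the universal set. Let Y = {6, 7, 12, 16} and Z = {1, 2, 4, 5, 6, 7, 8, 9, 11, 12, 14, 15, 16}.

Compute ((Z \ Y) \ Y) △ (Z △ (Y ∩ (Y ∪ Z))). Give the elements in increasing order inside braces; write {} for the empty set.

{}

Z \ Y = {1, 2, 4, 5, 8, 9, 11, 14, 15}
(Z \ Y) \ Y = {1, 2, 4, 5, 8, 9, 11, 14, 15}
Y ∪ Z = {1, 2, 4, 5, 6, 7, 8, 9, 11, 12, 14, 15, 16}
Y ∩ (Y ∪ Z) = {6, 7, 12, 16}
Z △ (Y ∩ (Y ∪ Z)) = {1, 2, 4, 5, 8, 9, 11, 14, 15}
((Z \ Y) \ Y) △ (Z △ (Y ∩ (Y ∪ Z))) = {}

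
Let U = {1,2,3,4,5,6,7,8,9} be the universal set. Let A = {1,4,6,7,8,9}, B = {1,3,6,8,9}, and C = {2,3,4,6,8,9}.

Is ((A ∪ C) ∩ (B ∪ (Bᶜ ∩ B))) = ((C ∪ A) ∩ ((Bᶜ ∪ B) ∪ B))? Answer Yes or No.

No

A ∪ C = {1,2,3,4,6,7,8,9}
Bᶜ = {2,4,5,7}
Bᶜ ∩ B = {}
B ∪ (Bᶜ ∩ B) = {1,3,6,8,9}
(A ∪ C) ∩ (B ∪ (Bᶜ ∩ B)) = {1,3,6,8,9}
C ∪ A = {1,2,3,4,6,7,8,9}
Bᶜ ∪ B = {1,2,3,4,5,6,7,8,9}
(Bᶜ ∪ B) ∪ B = {1,2,3,4,5,6,7,8,9}
(C ∪ A) ∩ ((Bᶜ ∪ B) ∪ B) = {1,2,3,4,6,7,8,9}
2 ∈ (C ∪ A) ∩ ((Bᶜ ∪ B) ∪ B) but 2 ∉ (A ∪ C) ∩ (B ∪ (Bᶜ ∩ B)), so they differ.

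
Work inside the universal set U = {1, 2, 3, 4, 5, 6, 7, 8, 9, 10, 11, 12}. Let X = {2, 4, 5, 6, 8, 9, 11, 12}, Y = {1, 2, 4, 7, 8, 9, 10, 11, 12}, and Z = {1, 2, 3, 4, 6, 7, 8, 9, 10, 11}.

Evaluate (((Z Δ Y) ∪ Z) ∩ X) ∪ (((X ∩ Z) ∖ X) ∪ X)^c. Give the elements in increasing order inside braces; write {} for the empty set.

{1, 2, 3, 4, 6, 7, 8, 9, 10, 11, 12}

Z Δ Y = {3, 6, 12}
(Z Δ Y) ∪ Z = {1, 2, 3, 4, 6, 7, 8, 9, 10, 11, 12}
((Z Δ Y) ∪ Z) ∩ X = {2, 4, 6, 8, 9, 11, 12}
X ∩ Z = {2, 4, 6, 8, 9, 11}
(X ∩ Z) ∖ X = {}
((X ∩ Z) ∖ X) ∪ X = {2, 4, 5, 6, 8, 9, 11, 12}
(((X ∩ Z) ∖ X) ∪ X)^c = {1, 3, 7, 10}
(((Z Δ Y) ∪ Z) ∩ X) ∪ (((X ∩ Z) ∖ X) ∪ X)^c = {1, 2, 3, 4, 6, 7, 8, 9, 10, 11, 12}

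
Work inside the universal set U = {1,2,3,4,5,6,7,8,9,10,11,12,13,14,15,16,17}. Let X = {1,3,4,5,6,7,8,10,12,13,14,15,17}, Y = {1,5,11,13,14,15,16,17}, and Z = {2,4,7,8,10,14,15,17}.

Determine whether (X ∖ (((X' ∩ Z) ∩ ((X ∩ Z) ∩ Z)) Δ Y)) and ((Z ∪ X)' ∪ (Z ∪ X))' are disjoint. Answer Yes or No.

Yes

X' = {2,9,11,16}
X' ∩ Z = {2}
X ∩ Z = {4,7,8,10,14,15,17}
(X ∩ Z) ∩ Z = {4,7,8,10,14,15,17}
(X' ∩ Z) ∩ ((X ∩ Z) ∩ Z) = {}
((X' ∩ Z) ∩ ((X ∩ Z) ∩ Z)) Δ Y = {1,5,11,13,14,15,16,17}
X ∖ (((X' ∩ Z) ∩ ((X ∩ Z) ∩ Z)) Δ Y) = {3,4,6,7,8,10,12}
Z ∪ X = {1,2,3,4,5,6,7,8,10,12,13,14,15,17}
(Z ∪ X)' = {9,11,16}
(Z ∪ X)' ∪ (Z ∪ X) = {1,2,3,4,5,6,7,8,9,10,11,12,13,14,15,16,17}
((Z ∪ X)' ∪ (Z ∪ X))' = {}
{3,4,6,7,8,10,12} and {} share no elements.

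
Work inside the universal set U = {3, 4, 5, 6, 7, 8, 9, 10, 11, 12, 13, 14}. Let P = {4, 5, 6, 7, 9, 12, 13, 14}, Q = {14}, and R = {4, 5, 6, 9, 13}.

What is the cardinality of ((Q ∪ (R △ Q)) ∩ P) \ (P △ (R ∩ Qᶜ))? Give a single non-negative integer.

5

R △ Q = {4, 5, 6, 9, 13, 14}
Q ∪ (R △ Q) = {4, 5, 6, 9, 13, 14}
(Q ∪ (R △ Q)) ∩ P = {4, 5, 6, 9, 13, 14}
Qᶜ = {3, 4, 5, 6, 7, 8, 9, 10, 11, 12, 13}
R ∩ Qᶜ = {4, 5, 6, 9, 13}
P △ (R ∩ Qᶜ) = {7, 12, 14}
((Q ∪ (R △ Q)) ∩ P) \ (P △ (R ∩ Qᶜ)) = {4, 5, 6, 9, 13}
|((Q ∪ (R △ Q)) ∩ P) \ (P △ (R ∩ Qᶜ))| = 5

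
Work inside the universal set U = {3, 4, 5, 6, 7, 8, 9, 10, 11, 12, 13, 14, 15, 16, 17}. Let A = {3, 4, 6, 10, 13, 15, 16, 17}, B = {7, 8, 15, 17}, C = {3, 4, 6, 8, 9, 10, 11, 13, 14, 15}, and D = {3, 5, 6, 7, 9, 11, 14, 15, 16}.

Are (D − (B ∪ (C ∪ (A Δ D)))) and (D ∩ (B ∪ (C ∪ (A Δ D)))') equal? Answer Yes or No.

Yes

A Δ D = {4, 5, 7, 9, 10, 11, 13, 14, 17}
C ∪ (A Δ D) = {3, 4, 5, 6, 7, 8, 9, 10, 11, 13, 14, 15, 17}
B ∪ (C ∪ (A Δ D)) = {3, 4, 5, 6, 7, 8, 9, 10, 11, 13, 14, 15, 17}
D − (B ∪ (C ∪ (A Δ D))) = {16}
(B ∪ (C ∪ (A Δ D)))' = {12, 16}
D ∩ (B ∪ (C ∪ (A Δ D)))' = {16}
Both equal {16}, so D − (B ∪ (C ∪ (A Δ D))) = D ∩ (B ∪ (C ∪ (A Δ D)))'.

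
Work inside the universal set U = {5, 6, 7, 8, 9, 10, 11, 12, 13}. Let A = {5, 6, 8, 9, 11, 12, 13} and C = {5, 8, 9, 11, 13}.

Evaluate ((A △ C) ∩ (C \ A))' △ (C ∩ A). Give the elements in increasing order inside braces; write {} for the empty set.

A △ C = {6, 12}
C \ A = {}
(A △ C) ∩ (C \ A) = {}
((A △ C) ∩ (C \ A))' = {5, 6, 7, 8, 9, 10, 11, 12, 13}
C ∩ A = {5, 8, 9, 11, 13}
((A △ C) ∩ (C \ A))' △ (C ∩ A) = {6, 7, 10, 12}

{6, 7, 10, 12}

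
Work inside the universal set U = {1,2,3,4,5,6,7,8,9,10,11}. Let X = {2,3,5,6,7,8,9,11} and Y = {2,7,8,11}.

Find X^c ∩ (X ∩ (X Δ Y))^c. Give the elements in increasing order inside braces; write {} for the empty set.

X^c = {1,4,10}
X Δ Y = {3,5,6,9}
X ∩ (X Δ Y) = {3,5,6,9}
(X ∩ (X Δ Y))^c = {1,2,4,7,8,10,11}
X^c ∩ (X ∩ (X Δ Y))^c = {1,4,10}

{1,4,10}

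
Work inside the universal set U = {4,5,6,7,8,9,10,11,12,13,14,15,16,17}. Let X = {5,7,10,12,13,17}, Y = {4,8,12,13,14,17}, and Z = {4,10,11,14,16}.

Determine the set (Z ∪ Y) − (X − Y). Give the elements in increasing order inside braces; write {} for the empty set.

{4,8,11,12,13,14,16,17}

Z ∪ Y = {4,8,10,11,12,13,14,16,17}
X − Y = {5,7,10}
(Z ∪ Y) − (X − Y) = {4,8,11,12,13,14,16,17}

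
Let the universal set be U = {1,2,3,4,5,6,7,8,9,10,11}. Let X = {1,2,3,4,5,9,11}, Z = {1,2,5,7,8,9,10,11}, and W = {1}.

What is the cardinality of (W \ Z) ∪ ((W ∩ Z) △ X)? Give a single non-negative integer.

W \ Z = {}
W ∩ Z = {1}
(W ∩ Z) △ X = {2,3,4,5,9,11}
(W \ Z) ∪ ((W ∩ Z) △ X) = {2,3,4,5,9,11}
|(W \ Z) ∪ ((W ∩ Z) △ X)| = 6

6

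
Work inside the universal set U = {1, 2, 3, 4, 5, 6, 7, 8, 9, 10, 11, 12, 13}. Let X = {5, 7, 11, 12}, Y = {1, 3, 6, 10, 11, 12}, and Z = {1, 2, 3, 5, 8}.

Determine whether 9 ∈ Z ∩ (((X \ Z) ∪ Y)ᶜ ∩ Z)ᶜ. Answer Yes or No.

No

9 ∉ X and 9 ∉ Z, so 9 ∉ X \ Z
9 ∉ (X \ Z) and 9 ∉ Y, so 9 ∉ (X \ Z) ∪ Y
9 ∈ ((X \ Z) ∪ Y)ᶜ since 9 ∉ ((X \ Z) ∪ Y)
9 ∈ ((X \ Z) ∪ Y)ᶜ and 9 ∉ Z, so 9 ∉ ((X \ Z) ∪ Y)ᶜ ∩ Z
9 ∈ (((X \ Z) ∪ Y)ᶜ ∩ Z)ᶜ since 9 ∉ (((X \ Z) ∪ Y)ᶜ ∩ Z)
9 ∉ Z and 9 ∈ (((X \ Z) ∪ Y)ᶜ ∩ Z)ᶜ, so 9 ∉ Z ∩ (((X \ Z) ∪ Y)ᶜ ∩ Z)ᶜ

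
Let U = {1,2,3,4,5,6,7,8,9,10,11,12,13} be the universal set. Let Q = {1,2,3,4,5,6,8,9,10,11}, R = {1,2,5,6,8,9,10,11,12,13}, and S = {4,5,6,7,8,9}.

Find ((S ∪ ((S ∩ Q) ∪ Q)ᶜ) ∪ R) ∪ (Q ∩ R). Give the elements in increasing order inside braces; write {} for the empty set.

S ∩ Q = {4,5,6,8,9}
(S ∩ Q) ∪ Q = {1,2,3,4,5,6,8,9,10,11}
((S ∩ Q) ∪ Q)ᶜ = {7,12,13}
S ∪ ((S ∩ Q) ∪ Q)ᶜ = {4,5,6,7,8,9,12,13}
(S ∪ ((S ∩ Q) ∪ Q)ᶜ) ∪ R = {1,2,4,5,6,7,8,9,10,11,12,13}
Q ∩ R = {1,2,5,6,8,9,10,11}
((S ∪ ((S ∩ Q) ∪ Q)ᶜ) ∪ R) ∪ (Q ∩ R) = {1,2,4,5,6,7,8,9,10,11,12,13}

{1,2,4,5,6,7,8,9,10,11,12,13}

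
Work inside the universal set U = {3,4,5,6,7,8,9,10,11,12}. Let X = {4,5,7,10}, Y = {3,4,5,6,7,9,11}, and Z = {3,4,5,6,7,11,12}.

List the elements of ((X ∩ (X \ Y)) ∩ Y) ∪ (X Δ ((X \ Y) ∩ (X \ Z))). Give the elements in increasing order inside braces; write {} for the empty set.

{4,5,7}

X \ Y = {10}
X ∩ (X \ Y) = {10}
(X ∩ (X \ Y)) ∩ Y = {}
X \ Z = {10}
(X \ Y) ∩ (X \ Z) = {10}
X Δ ((X \ Y) ∩ (X \ Z)) = {4,5,7}
((X ∩ (X \ Y)) ∩ Y) ∪ (X Δ ((X \ Y) ∩ (X \ Z))) = {4,5,7}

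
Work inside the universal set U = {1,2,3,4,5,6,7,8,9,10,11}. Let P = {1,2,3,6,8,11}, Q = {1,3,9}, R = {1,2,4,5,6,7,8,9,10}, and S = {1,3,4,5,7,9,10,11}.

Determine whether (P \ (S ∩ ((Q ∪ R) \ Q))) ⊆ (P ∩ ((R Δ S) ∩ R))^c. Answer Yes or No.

No

Q ∪ R = {1,2,3,4,5,6,7,8,9,10}
(Q ∪ R) \ Q = {2,4,5,6,7,8,10}
S ∩ ((Q ∪ R) \ Q) = {4,5,7,10}
P \ (S ∩ ((Q ∪ R) \ Q)) = {1,2,3,6,8,11}
R Δ S = {2,3,6,8,11}
(R Δ S) ∩ R = {2,6,8}
P ∩ ((R Δ S) ∩ R) = {2,6,8}
(P ∩ ((R Δ S) ∩ R))^c = {1,3,4,5,7,9,10,11}
2 ∈ P \ (S ∩ ((Q ∪ R) \ Q)) but 2 ∉ (P ∩ ((R Δ S) ∩ R))^c, so the inclusion fails.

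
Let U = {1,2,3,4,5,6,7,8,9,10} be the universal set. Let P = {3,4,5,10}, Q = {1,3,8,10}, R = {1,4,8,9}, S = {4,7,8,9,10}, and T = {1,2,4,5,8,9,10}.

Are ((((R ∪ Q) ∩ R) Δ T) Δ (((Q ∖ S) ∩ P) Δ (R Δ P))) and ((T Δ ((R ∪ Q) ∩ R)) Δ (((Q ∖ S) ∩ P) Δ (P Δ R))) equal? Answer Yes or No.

R ∪ Q = {1,3,4,8,9,10}
(R ∪ Q) ∩ R = {1,4,8,9}
((R ∪ Q) ∩ R) Δ T = {2,5,10}
Q ∖ S = {1,3}
(Q ∖ S) ∩ P = {3}
R Δ P = {1,3,5,8,9,10}
((Q ∖ S) ∩ P) Δ (R Δ P) = {1,5,8,9,10}
(((R ∪ Q) ∩ R) Δ T) Δ (((Q ∖ S) ∩ P) Δ (R Δ P)) = {1,2,8,9}
T Δ ((R ∪ Q) ∩ R) = {2,5,10}
P Δ R = {1,3,5,8,9,10}
((Q ∖ S) ∩ P) Δ (P Δ R) = {1,5,8,9,10}
(T Δ ((R ∪ Q) ∩ R)) Δ (((Q ∖ S) ∩ P) Δ (P Δ R)) = {1,2,8,9}
Both equal {1,2,8,9}, so (((R ∪ Q) ∩ R) Δ T) Δ (((Q ∖ S) ∩ P) Δ (R Δ P)) = (T Δ ((R ∪ Q) ∩ R)) Δ (((Q ∖ S) ∩ P) Δ (P Δ R)).

Yes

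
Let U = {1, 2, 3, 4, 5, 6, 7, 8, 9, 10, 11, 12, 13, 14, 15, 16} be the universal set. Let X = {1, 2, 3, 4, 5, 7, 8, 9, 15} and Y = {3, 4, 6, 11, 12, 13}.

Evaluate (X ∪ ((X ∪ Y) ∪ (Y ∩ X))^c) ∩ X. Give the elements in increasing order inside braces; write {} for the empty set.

{1, 2, 3, 4, 5, 7, 8, 9, 15}

X ∪ Y = {1, 2, 3, 4, 5, 6, 7, 8, 9, 11, 12, 13, 15}
Y ∩ X = {3, 4}
(X ∪ Y) ∪ (Y ∩ X) = {1, 2, 3, 4, 5, 6, 7, 8, 9, 11, 12, 13, 15}
((X ∪ Y) ∪ (Y ∩ X))^c = {10, 14, 16}
X ∪ ((X ∪ Y) ∪ (Y ∩ X))^c = {1, 2, 3, 4, 5, 7, 8, 9, 10, 14, 15, 16}
(X ∪ ((X ∪ Y) ∪ (Y ∩ X))^c) ∩ X = {1, 2, 3, 4, 5, 7, 8, 9, 15}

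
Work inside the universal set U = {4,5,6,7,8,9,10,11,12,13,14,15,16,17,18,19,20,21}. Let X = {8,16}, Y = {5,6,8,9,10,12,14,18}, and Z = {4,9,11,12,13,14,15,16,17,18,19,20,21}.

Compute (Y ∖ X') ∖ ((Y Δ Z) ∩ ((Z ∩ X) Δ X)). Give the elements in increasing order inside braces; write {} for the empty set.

X' = {4,5,6,7,9,10,11,12,13,14,15,17,18,19,20,21}
Y ∖ X' = {8}
Y Δ Z = {4,5,6,8,10,11,13,15,16,17,19,20,21}
Z ∩ X = {16}
(Z ∩ X) Δ X = {8}
(Y Δ Z) ∩ ((Z ∩ X) Δ X) = {8}
(Y ∖ X') ∖ ((Y Δ Z) ∩ ((Z ∩ X) Δ X)) = {}

{}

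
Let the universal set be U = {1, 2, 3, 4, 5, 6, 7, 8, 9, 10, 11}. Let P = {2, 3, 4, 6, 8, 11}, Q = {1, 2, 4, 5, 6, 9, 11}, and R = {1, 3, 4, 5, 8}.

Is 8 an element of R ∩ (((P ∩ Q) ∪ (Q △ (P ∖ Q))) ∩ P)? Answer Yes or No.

Yes

8 ∈ P and 8 ∉ Q, so 8 ∉ P ∩ Q
8 ∈ P and 8 ∉ Q, so 8 ∈ P ∖ Q
8 ∉ Q and 8 ∈ (P ∖ Q), so 8 ∈ Q △ (P ∖ Q)
8 ∉ (P ∩ Q) and 8 ∈ (Q △ (P ∖ Q)), so 8 ∈ (P ∩ Q) ∪ (Q △ (P ∖ Q))
8 ∈ ((P ∩ Q) ∪ (Q △ (P ∖ Q))) and 8 ∈ P, so 8 ∈ ((P ∩ Q) ∪ (Q △ (P ∖ Q))) ∩ P
8 ∈ R and 8 ∈ (((P ∩ Q) ∪ (Q △ (P ∖ Q))) ∩ P), so 8 ∈ R ∩ (((P ∩ Q) ∪ (Q △ (P ∖ Q))) ∩ P)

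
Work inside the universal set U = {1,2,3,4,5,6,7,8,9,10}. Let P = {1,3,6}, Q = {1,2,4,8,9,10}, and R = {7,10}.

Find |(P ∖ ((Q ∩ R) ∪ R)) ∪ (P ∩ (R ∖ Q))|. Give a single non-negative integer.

Q ∩ R = {10}
(Q ∩ R) ∪ R = {7,10}
P ∖ ((Q ∩ R) ∪ R) = {1,3,6}
R ∖ Q = {7}
P ∩ (R ∖ Q) = {}
(P ∖ ((Q ∩ R) ∪ R)) ∪ (P ∩ (R ∖ Q)) = {1,3,6}
|(P ∖ ((Q ∩ R) ∪ R)) ∪ (P ∩ (R ∖ Q))| = 3

3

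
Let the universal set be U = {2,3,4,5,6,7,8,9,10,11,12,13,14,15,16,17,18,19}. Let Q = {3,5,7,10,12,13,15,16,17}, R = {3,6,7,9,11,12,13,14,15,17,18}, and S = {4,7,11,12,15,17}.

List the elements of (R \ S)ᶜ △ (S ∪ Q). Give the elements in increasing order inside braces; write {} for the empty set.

{2,3,8,13,19}

R \ S = {3,6,9,13,14,18}
(R \ S)ᶜ = {2,4,5,7,8,10,11,12,15,16,17,19}
S ∪ Q = {3,4,5,7,10,11,12,13,15,16,17}
(R \ S)ᶜ △ (S ∪ Q) = {2,3,8,13,19}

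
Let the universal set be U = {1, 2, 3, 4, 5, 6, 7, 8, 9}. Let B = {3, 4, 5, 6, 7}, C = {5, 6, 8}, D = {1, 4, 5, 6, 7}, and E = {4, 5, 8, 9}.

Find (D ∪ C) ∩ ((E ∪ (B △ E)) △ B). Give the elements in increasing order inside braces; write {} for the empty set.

D ∪ C = {1, 4, 5, 6, 7, 8}
B △ E = {3, 6, 7, 8, 9}
E ∪ (B △ E) = {3, 4, 5, 6, 7, 8, 9}
(E ∪ (B △ E)) △ B = {8, 9}
(D ∪ C) ∩ ((E ∪ (B △ E)) △ B) = {8}

{8}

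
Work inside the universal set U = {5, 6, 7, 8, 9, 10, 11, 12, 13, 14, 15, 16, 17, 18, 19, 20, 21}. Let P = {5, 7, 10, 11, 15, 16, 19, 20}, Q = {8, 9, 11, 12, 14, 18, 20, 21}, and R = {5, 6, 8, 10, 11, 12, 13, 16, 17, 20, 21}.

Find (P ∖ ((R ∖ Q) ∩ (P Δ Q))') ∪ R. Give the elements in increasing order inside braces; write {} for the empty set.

{5, 6, 8, 10, 11, 12, 13, 16, 17, 20, 21}

R ∖ Q = {5, 6, 10, 13, 16, 17}
P Δ Q = {5, 7, 8, 9, 10, 12, 14, 15, 16, 18, 19, 21}
(R ∖ Q) ∩ (P Δ Q) = {5, 10, 16}
((R ∖ Q) ∩ (P Δ Q))' = {6, 7, 8, 9, 11, 12, 13, 14, 15, 17, 18, 19, 20, 21}
P ∖ ((R ∖ Q) ∩ (P Δ Q))' = {5, 10, 16}
(P ∖ ((R ∖ Q) ∩ (P Δ Q))') ∪ R = {5, 6, 8, 10, 11, 12, 13, 16, 17, 20, 21}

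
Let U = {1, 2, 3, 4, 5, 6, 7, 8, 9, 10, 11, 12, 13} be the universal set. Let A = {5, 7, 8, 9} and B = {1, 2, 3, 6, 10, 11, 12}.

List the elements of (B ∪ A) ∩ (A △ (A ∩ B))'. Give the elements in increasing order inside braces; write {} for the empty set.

B ∪ A = {1, 2, 3, 5, 6, 7, 8, 9, 10, 11, 12}
A ∩ B = {}
A △ (A ∩ B) = {5, 7, 8, 9}
(A △ (A ∩ B))' = {1, 2, 3, 4, 6, 10, 11, 12, 13}
(B ∪ A) ∩ (A △ (A ∩ B))' = {1, 2, 3, 6, 10, 11, 12}

{1, 2, 3, 6, 10, 11, 12}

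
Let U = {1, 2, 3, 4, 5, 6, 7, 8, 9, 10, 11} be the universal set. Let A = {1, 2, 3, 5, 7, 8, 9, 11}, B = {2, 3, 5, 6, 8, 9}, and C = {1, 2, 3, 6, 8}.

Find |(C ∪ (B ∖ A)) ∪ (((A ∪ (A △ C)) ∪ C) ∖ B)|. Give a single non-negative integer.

7

B ∖ A = {6}
C ∪ (B ∖ A) = {1, 2, 3, 6, 8}
A △ C = {5, 6, 7, 9, 11}
A ∪ (A △ C) = {1, 2, 3, 5, 6, 7, 8, 9, 11}
(A ∪ (A △ C)) ∪ C = {1, 2, 3, 5, 6, 7, 8, 9, 11}
((A ∪ (A △ C)) ∪ C) ∖ B = {1, 7, 11}
(C ∪ (B ∖ A)) ∪ (((A ∪ (A △ C)) ∪ C) ∖ B) = {1, 2, 3, 6, 7, 8, 11}
|(C ∪ (B ∖ A)) ∪ (((A ∪ (A △ C)) ∪ C) ∖ B)| = 7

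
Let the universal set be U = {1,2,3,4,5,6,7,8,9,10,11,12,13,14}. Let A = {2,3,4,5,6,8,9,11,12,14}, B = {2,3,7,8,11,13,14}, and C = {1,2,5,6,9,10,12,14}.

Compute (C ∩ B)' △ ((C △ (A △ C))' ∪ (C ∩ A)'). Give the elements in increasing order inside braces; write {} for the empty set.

C ∩ B = {2,14}
(C ∩ B)' = {1,3,4,5,6,7,8,9,10,11,12,13}
A △ C = {1,3,4,8,10,11}
C △ (A △ C) = {2,3,4,5,6,8,9,11,12,14}
(C △ (A △ C))' = {1,7,10,13}
C ∩ A = {2,5,6,9,12,14}
(C ∩ A)' = {1,3,4,7,8,10,11,13}
(C △ (A △ C))' ∪ (C ∩ A)' = {1,3,4,7,8,10,11,13}
(C ∩ B)' △ ((C △ (A △ C))' ∪ (C ∩ A)') = {5,6,9,12}

{5,6,9,12}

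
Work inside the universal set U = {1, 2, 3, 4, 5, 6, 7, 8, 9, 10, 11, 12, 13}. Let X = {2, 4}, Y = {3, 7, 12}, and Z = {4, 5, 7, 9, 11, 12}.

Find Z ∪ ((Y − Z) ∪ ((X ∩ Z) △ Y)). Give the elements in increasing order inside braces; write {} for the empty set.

Y − Z = {3}
X ∩ Z = {4}
(X ∩ Z) △ Y = {3, 4, 7, 12}
(Y − Z) ∪ ((X ∩ Z) △ Y) = {3, 4, 7, 12}
Z ∪ ((Y − Z) ∪ ((X ∩ Z) △ Y)) = {3, 4, 5, 7, 9, 11, 12}

{3, 4, 5, 7, 9, 11, 12}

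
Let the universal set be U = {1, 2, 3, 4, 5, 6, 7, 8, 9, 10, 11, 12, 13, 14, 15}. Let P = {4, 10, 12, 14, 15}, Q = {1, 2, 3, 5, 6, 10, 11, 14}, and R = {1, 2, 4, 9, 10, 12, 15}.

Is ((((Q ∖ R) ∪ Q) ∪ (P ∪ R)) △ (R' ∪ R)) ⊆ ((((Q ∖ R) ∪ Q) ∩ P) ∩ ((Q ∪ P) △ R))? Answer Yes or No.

Q ∖ R = {3, 5, 6, 11, 14}
(Q ∖ R) ∪ Q = {1, 2, 3, 5, 6, 10, 11, 14}
P ∪ R = {1, 2, 4, 9, 10, 12, 14, 15}
((Q ∖ R) ∪ Q) ∪ (P ∪ R) = {1, 2, 3, 4, 5, 6, 9, 10, 11, 12, 14, 15}
R' = {3, 5, 6, 7, 8, 11, 13, 14}
R' ∪ R = {1, 2, 3, 4, 5, 6, 7, 8, 9, 10, 11, 12, 13, 14, 15}
(((Q ∖ R) ∪ Q) ∪ (P ∪ R)) △ (R' ∪ R) = {7, 8, 13}
((Q ∖ R) ∪ Q) ∩ P = {10, 14}
Q ∪ P = {1, 2, 3, 4, 5, 6, 10, 11, 12, 14, 15}
(Q ∪ P) △ R = {3, 5, 6, 9, 11, 14}
(((Q ∖ R) ∪ Q) ∩ P) ∩ ((Q ∪ P) △ R) = {14}
7 ∈ (((Q ∖ R) ∪ Q) ∪ (P ∪ R)) △ (R' ∪ R) but 7 ∉ (((Q ∖ R) ∪ Q) ∩ P) ∩ ((Q ∪ P) △ R), so the inclusion fails.

No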